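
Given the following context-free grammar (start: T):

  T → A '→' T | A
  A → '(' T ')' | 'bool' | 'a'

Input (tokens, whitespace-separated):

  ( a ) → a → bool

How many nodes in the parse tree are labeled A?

[T [A ( [T [A a]] )] → [T [A a] → [T [A bool]]]]

4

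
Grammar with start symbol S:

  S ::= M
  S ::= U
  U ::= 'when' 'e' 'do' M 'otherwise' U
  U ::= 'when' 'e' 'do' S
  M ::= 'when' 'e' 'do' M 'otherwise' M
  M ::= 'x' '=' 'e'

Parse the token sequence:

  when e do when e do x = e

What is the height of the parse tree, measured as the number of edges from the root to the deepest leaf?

6

[S [U when e do [S [U when e do [S [M x = e]]]]]]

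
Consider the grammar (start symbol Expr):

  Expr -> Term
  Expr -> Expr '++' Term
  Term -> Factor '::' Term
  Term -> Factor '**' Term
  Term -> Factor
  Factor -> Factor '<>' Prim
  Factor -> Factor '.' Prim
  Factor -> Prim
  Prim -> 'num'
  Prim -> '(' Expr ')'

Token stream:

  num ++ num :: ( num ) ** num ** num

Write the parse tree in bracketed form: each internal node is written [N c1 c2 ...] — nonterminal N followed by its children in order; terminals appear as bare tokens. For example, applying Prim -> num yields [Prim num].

[Expr [Expr [Term [Factor [Prim num]]]] ++ [Term [Factor [Prim num]] :: [Term [Factor [Prim ( [Expr [Term [Factor [Prim num]]]] )]] ** [Term [Factor [Prim num]] ** [Term [Factor [Prim num]]]]]]]

Expr
Expr ++ Term
Term ++ Term
Factor ++ Term
Prim ++ Term
num ++ Term
num ++ Factor :: Term
num ++ Prim :: Term
num ++ num :: Term
num ++ num :: Factor ** Term
num ++ num :: Prim ** Term
num ++ num :: ( Expr ) ** Term
num ++ num :: ( Term ) ** Term
num ++ num :: ( Factor ) ** Term
num ++ num :: ( Prim ) ** Term
num ++ num :: ( num ) ** Term
num ++ num :: ( num ) ** Factor ** Term
num ++ num :: ( num ) ** Prim ** Term
num ++ num :: ( num ) ** num ** Term
num ++ num :: ( num ) ** num ** Factor
num ++ num :: ( num ) ** num ** Prim
num ++ num :: ( num ) ** num ** num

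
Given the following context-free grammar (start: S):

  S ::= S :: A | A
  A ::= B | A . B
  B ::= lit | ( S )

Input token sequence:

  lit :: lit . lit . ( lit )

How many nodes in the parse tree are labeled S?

3

[S [S [A [B lit]]] :: [A [A [A [B lit]] . [B lit]] . [B ( [S [A [B lit]]] )]]]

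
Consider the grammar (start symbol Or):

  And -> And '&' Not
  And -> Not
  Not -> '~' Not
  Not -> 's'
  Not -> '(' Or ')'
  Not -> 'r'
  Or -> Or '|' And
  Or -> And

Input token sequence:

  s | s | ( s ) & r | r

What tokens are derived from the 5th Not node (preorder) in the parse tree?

r

[Or [Or [Or [Or [And [Not s]]] | [And [Not s]]] | [And [And [Not ( [Or [And [Not s]]] )]] & [Not r]]] | [And [Not r]]]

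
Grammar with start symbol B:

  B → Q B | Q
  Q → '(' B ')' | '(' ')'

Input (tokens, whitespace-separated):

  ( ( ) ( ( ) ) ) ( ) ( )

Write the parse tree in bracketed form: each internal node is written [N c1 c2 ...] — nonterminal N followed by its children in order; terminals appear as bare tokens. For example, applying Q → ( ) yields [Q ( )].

B
Q B
( B ) B
( Q B ) B
( ( ) B ) B
( ( ) Q ) B
( ( ) ( B ) ) B
( ( ) ( Q ) ) B
( ( ) ( ( ) ) ) B
( ( ) ( ( ) ) ) Q B
( ( ) ( ( ) ) ) ( ) B
( ( ) ( ( ) ) ) ( ) Q
( ( ) ( ( ) ) ) ( ) ( )

[B [Q ( [B [Q ( )] [B [Q ( [B [Q ( )]] )]]] )] [B [Q ( )] [B [Q ( )]]]]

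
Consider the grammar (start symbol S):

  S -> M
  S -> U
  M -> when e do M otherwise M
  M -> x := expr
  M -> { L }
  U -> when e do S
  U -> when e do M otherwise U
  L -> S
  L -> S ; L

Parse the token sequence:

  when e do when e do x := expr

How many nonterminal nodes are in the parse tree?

6

[S [U when e do [S [U when e do [S [M x := expr]]]]]]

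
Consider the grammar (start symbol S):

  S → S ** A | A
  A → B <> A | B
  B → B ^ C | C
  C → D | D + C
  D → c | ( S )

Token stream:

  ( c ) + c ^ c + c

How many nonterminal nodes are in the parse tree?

[S [A [B [B [C [D ( [S [A [B [C [D c]]]]] )] + [C [D c]]]] ^ [C [D c] + [C [D c]]]]]]

17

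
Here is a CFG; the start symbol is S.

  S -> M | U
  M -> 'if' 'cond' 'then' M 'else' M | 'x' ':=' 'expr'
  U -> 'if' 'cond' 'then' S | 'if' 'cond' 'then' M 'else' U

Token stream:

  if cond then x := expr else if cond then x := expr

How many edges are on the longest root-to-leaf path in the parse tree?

[S [U if cond then [M x := expr] else [U if cond then [S [M x := expr]]]]]

5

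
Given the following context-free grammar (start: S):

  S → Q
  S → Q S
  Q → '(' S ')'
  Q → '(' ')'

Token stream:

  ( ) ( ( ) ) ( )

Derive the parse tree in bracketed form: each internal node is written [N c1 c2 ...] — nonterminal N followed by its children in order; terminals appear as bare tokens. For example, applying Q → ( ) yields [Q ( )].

[S [Q ( )] [S [Q ( [S [Q ( )]] )] [S [Q ( )]]]]

S
Q S
( ) S
( ) Q S
( ) ( S ) S
( ) ( Q ) S
( ) ( ( ) ) S
( ) ( ( ) ) Q
( ) ( ( ) ) ( )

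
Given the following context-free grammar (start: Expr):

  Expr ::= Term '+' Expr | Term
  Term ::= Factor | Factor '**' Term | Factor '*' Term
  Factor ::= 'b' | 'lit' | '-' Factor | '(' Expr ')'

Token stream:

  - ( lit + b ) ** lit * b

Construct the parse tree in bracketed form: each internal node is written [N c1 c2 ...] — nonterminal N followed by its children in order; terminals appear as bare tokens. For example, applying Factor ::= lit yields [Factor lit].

Expr
Term
Factor ** Term
- Factor ** Term
- ( Expr ) ** Term
- ( Term + Expr ) ** Term
- ( Factor + Expr ) ** Term
- ( lit + Expr ) ** Term
- ( lit + Term ) ** Term
- ( lit + Factor ) ** Term
- ( lit + b ) ** Term
- ( lit + b ) ** Factor * Term
- ( lit + b ) ** lit * Term
- ( lit + b ) ** lit * Factor
- ( lit + b ) ** lit * b

[Expr [Term [Factor - [Factor ( [Expr [Term [Factor lit]] + [Expr [Term [Factor b]]]] )]] ** [Term [Factor lit] * [Term [Factor b]]]]]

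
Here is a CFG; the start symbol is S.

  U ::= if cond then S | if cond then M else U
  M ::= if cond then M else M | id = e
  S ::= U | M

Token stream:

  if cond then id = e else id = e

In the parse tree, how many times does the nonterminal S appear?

1

[S [M if cond then [M id = e] else [M id = e]]]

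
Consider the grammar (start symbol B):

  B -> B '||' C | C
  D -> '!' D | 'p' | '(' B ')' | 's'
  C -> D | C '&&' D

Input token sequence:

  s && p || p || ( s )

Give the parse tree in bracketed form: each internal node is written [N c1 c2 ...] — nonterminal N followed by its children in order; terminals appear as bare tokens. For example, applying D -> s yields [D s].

B
B || C
B || C || C
C || C || C
C && D || C || C
D && D || C || C
s && D || C || C
s && p || C || C
s && p || D || C
s && p || p || C
s && p || p || D
s && p || p || ( B )
s && p || p || ( C )
s && p || p || ( D )
s && p || p || ( s )

[B [B [B [C [C [D s]] && [D p]]] || [C [D p]]] || [C [D ( [B [C [D s]]] )]]]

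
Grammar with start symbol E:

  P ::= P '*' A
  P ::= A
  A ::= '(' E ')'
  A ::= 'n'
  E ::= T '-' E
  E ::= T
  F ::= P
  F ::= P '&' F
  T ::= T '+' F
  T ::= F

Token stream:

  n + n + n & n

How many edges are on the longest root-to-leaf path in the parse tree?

7

[E [T [T [T [F [P [A n]]]] + [F [P [A n]]]] + [F [P [A n]] & [F [P [A n]]]]]]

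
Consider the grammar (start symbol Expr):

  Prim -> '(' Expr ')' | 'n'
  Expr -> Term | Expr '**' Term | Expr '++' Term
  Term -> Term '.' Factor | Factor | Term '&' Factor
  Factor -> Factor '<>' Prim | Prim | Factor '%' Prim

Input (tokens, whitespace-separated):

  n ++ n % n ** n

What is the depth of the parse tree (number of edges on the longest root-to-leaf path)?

6

[Expr [Expr [Expr [Term [Factor [Prim n]]]] ++ [Term [Factor [Factor [Prim n]] % [Prim n]]]] ** [Term [Factor [Prim n]]]]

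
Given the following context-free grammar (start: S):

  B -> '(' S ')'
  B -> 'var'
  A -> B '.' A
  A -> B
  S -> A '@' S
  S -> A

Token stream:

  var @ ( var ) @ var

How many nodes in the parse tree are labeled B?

4

[S [A [B var]] @ [S [A [B ( [S [A [B var]]] )]] @ [S [A [B var]]]]]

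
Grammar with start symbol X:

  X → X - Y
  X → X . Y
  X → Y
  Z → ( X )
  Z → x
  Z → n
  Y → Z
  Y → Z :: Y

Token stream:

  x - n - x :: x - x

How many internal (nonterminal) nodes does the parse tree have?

14

[X [X [X [X [Y [Z x]]] - [Y [Z n]]] - [Y [Z x] :: [Y [Z x]]]] - [Y [Z x]]]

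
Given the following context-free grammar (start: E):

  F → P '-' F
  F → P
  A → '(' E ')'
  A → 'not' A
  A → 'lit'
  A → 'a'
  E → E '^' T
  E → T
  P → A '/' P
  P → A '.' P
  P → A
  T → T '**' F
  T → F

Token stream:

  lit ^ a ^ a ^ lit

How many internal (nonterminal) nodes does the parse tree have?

[E [E [E [E [T [F [P [A lit]]]]] ^ [T [F [P [A a]]]]] ^ [T [F [P [A a]]]]] ^ [T [F [P [A lit]]]]]

20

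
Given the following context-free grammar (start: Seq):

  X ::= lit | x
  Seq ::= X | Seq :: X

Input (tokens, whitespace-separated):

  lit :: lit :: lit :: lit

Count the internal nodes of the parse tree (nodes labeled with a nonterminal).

8

[Seq [Seq [Seq [Seq [X lit]] :: [X lit]] :: [X lit]] :: [X lit]]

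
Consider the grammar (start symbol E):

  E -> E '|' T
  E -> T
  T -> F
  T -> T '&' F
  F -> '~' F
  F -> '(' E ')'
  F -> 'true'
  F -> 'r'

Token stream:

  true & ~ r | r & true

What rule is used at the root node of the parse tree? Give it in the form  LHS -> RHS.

E -> E '|' T

[E [E [T [T [F true]] & [F ~ [F r]]]] | [T [T [F r]] & [F true]]]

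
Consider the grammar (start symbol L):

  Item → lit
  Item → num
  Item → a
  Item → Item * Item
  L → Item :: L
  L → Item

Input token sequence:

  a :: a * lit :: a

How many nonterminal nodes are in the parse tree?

8

[L [Item a] :: [L [Item [Item a] * [Item lit]] :: [L [Item a]]]]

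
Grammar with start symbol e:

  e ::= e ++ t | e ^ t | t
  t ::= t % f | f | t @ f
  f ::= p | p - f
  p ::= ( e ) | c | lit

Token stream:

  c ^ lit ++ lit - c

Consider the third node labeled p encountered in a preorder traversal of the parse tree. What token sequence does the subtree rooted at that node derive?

lit

[e [e [e [t [f [p c]]]] ^ [t [f [p lit]]]] ++ [t [f [p lit] - [f [p c]]]]]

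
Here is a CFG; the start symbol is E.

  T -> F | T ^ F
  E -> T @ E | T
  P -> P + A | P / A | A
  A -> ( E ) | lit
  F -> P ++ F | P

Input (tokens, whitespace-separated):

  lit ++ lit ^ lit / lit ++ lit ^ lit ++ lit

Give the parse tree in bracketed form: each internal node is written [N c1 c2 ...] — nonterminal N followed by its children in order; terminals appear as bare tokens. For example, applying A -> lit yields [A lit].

[E [T [T [T [F [P [A lit]] ++ [F [P [A lit]]]]] ^ [F [P [P [A lit]] / [A lit]] ++ [F [P [A lit]]]]] ^ [F [P [A lit]] ++ [F [P [A lit]]]]]]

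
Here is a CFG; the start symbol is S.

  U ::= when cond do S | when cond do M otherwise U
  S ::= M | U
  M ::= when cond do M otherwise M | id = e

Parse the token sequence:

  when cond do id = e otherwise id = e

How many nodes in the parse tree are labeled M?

3

[S [M when cond do [M id = e] otherwise [M id = e]]]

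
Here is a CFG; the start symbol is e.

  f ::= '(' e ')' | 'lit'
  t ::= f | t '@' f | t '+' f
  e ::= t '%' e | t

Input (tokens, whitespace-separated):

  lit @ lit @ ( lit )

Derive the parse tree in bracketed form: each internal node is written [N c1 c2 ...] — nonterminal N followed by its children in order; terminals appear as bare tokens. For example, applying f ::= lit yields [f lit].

[e [t [t [t [f lit]] @ [f lit]] @ [f ( [e [t [f lit]]] )]]]

e
t
t @ f
t @ f @ f
f @ f @ f
lit @ f @ f
lit @ lit @ f
lit @ lit @ ( e )
lit @ lit @ ( t )
lit @ lit @ ( f )
lit @ lit @ ( lit )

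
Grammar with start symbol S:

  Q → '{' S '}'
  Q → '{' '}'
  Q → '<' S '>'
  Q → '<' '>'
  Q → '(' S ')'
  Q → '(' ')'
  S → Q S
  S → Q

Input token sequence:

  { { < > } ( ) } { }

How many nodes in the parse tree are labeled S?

5

[S [Q { [S [Q { [S [Q < >]] }] [S [Q ( )]]] }] [S [Q { }]]]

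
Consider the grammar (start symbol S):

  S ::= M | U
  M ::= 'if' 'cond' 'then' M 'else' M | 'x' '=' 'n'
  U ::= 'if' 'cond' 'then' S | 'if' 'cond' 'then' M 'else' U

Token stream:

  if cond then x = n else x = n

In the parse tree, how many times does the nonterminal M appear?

3

[S [M if cond then [M x = n] else [M x = n]]]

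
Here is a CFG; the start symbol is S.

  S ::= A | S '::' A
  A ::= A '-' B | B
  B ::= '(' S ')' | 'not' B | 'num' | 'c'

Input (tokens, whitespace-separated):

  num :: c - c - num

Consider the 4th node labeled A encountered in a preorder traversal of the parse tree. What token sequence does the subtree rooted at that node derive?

c

[S [S [A [B num]]] :: [A [A [A [B c]] - [B c]] - [B num]]]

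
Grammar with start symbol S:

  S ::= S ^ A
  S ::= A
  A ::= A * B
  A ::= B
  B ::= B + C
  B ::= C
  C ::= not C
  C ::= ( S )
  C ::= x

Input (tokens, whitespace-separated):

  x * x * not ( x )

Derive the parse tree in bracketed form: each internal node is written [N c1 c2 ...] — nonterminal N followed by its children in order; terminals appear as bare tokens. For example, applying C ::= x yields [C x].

[S [A [A [A [B [C x]]] * [B [C x]]] * [B [C not [C ( [S [A [B [C x]]]] )]]]]]

S
A
A * B
A * B * B
B * B * B
C * B * B
x * B * B
x * C * B
x * x * B
x * x * C
x * x * not C
x * x * not ( S )
x * x * not ( A )
x * x * not ( B )
x * x * not ( C )
x * x * not ( x )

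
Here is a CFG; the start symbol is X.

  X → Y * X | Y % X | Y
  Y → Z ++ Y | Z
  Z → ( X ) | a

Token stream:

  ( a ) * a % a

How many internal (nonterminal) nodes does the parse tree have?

[X [Y [Z ( [X [Y [Z a]]] )]] * [X [Y [Z a]] % [X [Y [Z a]]]]]

12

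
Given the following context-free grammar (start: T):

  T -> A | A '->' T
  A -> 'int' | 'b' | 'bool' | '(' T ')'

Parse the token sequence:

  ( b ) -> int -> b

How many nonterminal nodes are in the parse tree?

[T [A ( [T [A b]] )] -> [T [A int] -> [T [A b]]]]

8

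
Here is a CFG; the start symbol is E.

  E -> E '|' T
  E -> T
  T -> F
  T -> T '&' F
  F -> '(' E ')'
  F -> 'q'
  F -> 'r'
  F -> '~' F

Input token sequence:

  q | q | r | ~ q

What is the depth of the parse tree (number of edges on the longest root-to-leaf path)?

6

[E [E [E [E [T [F q]]] | [T [F q]]] | [T [F r]]] | [T [F ~ [F q]]]]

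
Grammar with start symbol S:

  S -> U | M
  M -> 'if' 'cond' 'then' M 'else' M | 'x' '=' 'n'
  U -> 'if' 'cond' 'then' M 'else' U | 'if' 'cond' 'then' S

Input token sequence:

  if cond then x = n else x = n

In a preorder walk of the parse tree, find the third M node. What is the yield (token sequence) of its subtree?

x = n

[S [M if cond then [M x = n] else [M x = n]]]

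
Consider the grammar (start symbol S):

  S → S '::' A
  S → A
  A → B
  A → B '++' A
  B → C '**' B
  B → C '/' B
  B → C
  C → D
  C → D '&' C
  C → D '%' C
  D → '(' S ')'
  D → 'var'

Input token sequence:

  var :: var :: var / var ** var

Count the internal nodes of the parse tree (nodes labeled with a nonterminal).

[S [S [S [A [B [C [D var]]]]] :: [A [B [C [D var]]]]] :: [A [B [C [D var]] / [B [C [D var]] ** [B [C [D var]]]]]]]

21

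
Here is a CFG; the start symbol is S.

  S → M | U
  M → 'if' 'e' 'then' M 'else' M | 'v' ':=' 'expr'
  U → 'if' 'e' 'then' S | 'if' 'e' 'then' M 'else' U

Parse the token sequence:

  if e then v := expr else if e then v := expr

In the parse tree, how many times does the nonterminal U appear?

[S [U if e then [M v := expr] else [U if e then [S [M v := expr]]]]]

2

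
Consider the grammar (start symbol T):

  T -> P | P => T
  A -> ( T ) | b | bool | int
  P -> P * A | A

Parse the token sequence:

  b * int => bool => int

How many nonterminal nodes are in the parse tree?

11

[T [P [P [A b]] * [A int]] => [T [P [A bool]] => [T [P [A int]]]]]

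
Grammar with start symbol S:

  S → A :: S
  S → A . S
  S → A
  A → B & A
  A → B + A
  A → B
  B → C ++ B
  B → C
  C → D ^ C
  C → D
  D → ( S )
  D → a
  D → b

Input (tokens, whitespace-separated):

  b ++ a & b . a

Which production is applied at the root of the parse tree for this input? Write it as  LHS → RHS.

S → A . S

[S [A [B [C [D b]] ++ [B [C [D a]]]] & [A [B [C [D b]]]]] . [S [A [B [C [D a]]]]]]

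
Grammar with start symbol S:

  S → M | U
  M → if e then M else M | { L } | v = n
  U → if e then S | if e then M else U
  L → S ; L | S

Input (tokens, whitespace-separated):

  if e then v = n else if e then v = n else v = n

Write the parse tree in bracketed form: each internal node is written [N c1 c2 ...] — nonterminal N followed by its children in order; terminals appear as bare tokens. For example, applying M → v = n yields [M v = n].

[S [M if e then [M v = n] else [M if e then [M v = n] else [M v = n]]]]

S
M
if e then M else M
if e then v = n else M
if e then v = n else if e then M else M
if e then v = n else if e then v = n else M
if e then v = n else if e then v = n else v = n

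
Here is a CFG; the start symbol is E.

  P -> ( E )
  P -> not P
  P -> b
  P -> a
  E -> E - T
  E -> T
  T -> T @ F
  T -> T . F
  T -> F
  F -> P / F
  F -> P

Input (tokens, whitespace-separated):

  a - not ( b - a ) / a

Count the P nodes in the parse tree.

6

[E [E [T [F [P a]]]] - [T [F [P not [P ( [E [E [T [F [P b]]]] - [T [F [P a]]]] )]] / [F [P a]]]]]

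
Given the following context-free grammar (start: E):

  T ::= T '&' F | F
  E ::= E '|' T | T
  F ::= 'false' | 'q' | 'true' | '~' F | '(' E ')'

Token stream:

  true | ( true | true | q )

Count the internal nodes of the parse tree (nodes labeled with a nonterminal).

[E [E [T [F true]]] | [T [F ( [E [E [E [T [F true]]] | [T [F true]]] | [T [F q]]] )]]]

15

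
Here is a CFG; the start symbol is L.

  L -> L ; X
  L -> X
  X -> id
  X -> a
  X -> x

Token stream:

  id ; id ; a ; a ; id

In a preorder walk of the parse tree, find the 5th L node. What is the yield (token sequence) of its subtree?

id

[L [L [L [L [L [X id]] ; [X id]] ; [X a]] ; [X a]] ; [X id]]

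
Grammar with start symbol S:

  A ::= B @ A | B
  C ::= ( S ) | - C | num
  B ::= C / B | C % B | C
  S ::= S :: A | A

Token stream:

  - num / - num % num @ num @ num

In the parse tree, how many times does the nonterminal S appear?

[S [A [B [C - [C num]] / [B [C - [C num]] % [B [C num]]]] @ [A [B [C num]] @ [A [B [C num]]]]]]

1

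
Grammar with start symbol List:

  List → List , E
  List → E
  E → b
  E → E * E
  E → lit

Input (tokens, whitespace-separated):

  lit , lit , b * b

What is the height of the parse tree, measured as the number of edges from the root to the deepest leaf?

[List [List [List [E lit]] , [E lit]] , [E [E b] * [E b]]]

4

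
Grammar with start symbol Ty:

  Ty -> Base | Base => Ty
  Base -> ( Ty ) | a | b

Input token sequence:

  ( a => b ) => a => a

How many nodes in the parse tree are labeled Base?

[Ty [Base ( [Ty [Base a] => [Ty [Base b]]] )] => [Ty [Base a] => [Ty [Base a]]]]

5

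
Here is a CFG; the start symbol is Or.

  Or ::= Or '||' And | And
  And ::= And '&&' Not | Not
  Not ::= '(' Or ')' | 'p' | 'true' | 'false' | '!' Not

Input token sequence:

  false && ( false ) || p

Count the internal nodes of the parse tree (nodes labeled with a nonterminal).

11

[Or [Or [And [And [Not false]] && [Not ( [Or [And [Not false]]] )]]] || [And [Not p]]]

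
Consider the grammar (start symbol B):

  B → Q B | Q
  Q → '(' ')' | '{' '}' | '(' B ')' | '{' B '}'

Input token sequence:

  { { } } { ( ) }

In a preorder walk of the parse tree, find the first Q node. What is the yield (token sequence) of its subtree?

{ { } }

[B [Q { [B [Q { }]] }] [B [Q { [B [Q ( )]] }]]]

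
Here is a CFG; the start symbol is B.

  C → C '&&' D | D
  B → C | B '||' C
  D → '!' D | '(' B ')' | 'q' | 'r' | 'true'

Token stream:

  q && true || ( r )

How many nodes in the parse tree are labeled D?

[B [B [C [C [D q]] && [D true]]] || [C [D ( [B [C [D r]]] )]]]

4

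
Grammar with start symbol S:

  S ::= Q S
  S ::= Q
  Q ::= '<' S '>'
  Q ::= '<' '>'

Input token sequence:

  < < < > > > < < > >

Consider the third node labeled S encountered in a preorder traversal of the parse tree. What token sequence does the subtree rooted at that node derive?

< >

[S [Q < [S [Q < [S [Q < >]] >]] >] [S [Q < [S [Q < >]] >]]]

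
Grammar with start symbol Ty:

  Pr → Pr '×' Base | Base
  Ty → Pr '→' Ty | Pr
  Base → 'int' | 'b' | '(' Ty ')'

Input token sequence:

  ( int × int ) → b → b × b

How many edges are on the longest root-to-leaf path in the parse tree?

[Ty [Pr [Base ( [Ty [Pr [Pr [Base int]] × [Base int]]] )]] → [Ty [Pr [Base b]] → [Ty [Pr [Pr [Base b]] × [Base b]]]]]

7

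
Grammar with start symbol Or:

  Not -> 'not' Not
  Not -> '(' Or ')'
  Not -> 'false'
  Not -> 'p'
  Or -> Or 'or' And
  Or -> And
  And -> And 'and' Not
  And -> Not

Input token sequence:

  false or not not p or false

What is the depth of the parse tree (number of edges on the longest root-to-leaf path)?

[Or [Or [Or [And [Not false]]] or [And [Not not [Not not [Not p]]]]] or [And [Not false]]]

6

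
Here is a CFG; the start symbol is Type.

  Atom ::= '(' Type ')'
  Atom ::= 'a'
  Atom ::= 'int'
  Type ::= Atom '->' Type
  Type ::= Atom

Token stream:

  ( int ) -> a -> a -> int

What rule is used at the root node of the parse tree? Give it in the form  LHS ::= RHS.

[Type [Atom ( [Type [Atom int]] )] -> [Type [Atom a] -> [Type [Atom a] -> [Type [Atom int]]]]]

Type ::= Atom '->' Type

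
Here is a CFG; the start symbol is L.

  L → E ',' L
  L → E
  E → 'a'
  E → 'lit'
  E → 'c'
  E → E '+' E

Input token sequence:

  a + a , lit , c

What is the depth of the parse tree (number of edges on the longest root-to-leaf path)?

4

[L [E [E a] + [E a]] , [L [E lit] , [L [E c]]]]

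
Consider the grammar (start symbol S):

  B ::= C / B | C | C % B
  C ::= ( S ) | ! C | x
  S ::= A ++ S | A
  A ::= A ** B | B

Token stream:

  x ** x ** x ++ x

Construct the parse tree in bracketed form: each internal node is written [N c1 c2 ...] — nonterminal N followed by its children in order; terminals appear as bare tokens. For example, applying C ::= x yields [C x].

S
A ++ S
A ** B ++ S
A ** B ** B ++ S
B ** B ** B ++ S
C ** B ** B ++ S
x ** B ** B ++ S
x ** C ** B ++ S
x ** x ** B ++ S
x ** x ** C ++ S
x ** x ** x ++ S
x ** x ** x ++ A
x ** x ** x ++ B
x ** x ** x ++ C
x ** x ** x ++ x

[S [A [A [A [B [C x]]] ** [B [C x]]] ** [B [C x]]] ++ [S [A [B [C x]]]]]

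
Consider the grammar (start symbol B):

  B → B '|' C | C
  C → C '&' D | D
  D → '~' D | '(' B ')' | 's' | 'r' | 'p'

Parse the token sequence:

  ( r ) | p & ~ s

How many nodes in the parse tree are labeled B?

3

[B [B [C [D ( [B [C [D r]]] )]]] | [C [C [D p]] & [D ~ [D s]]]]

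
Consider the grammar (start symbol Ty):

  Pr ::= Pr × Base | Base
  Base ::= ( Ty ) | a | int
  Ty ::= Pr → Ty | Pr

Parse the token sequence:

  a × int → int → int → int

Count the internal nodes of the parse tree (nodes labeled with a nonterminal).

[Ty [Pr [Pr [Base a]] × [Base int]] → [Ty [Pr [Base int]] → [Ty [Pr [Base int]] → [Ty [Pr [Base int]]]]]]

14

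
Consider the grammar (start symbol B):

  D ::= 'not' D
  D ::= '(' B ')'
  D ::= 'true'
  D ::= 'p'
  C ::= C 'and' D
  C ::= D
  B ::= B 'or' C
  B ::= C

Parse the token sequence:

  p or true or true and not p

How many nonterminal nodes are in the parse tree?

[B [B [B [C [D p]]] or [C [D true]]] or [C [C [D true]] and [D not [D p]]]]

12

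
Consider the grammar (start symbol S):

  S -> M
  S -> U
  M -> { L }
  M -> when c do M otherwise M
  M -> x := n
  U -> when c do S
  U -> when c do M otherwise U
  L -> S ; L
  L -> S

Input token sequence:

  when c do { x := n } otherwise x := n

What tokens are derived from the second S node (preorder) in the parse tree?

x := n

[S [M when c do [M { [L [S [M x := n]]] }] otherwise [M x := n]]]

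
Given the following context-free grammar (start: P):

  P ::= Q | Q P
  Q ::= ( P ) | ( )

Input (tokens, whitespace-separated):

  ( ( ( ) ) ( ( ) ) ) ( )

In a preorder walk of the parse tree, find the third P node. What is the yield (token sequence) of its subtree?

[P [Q ( [P [Q ( [P [Q ( )]] )] [P [Q ( [P [Q ( )]] )]]] )] [P [Q ( )]]]

( )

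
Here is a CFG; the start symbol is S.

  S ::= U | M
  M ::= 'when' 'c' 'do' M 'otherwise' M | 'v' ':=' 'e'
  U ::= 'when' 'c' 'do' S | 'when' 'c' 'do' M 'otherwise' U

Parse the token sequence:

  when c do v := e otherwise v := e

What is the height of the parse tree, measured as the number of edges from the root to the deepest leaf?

[S [M when c do [M v := e] otherwise [M v := e]]]

3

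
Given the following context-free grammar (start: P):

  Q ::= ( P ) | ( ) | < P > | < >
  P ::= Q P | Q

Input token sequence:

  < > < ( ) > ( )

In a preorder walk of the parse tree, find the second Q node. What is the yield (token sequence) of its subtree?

< ( ) >

[P [Q < >] [P [Q < [P [Q ( )]] >] [P [Q ( )]]]]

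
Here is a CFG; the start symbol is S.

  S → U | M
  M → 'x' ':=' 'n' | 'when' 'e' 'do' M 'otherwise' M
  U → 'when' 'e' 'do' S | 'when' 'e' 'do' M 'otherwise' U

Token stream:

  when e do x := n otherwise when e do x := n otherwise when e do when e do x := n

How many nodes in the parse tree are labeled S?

[S [U when e do [M x := n] otherwise [U when e do [M x := n] otherwise [U when e do [S [U when e do [S [M x := n]]]]]]]]

3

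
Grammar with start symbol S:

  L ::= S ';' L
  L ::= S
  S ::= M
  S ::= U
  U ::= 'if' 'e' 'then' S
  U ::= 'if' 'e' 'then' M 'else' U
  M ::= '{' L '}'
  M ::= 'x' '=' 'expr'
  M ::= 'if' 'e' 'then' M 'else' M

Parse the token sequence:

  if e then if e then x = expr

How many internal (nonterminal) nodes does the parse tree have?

[S [U if e then [S [U if e then [S [M x = expr]]]]]]

6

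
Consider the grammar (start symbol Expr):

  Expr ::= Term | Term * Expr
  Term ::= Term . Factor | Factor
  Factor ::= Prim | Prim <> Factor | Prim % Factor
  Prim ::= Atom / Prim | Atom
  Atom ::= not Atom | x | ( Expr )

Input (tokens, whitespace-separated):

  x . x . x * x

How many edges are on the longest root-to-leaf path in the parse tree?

[Expr [Term [Term [Term [Factor [Prim [Atom x]]]] . [Factor [Prim [Atom x]]]] . [Factor [Prim [Atom x]]]] * [Expr [Term [Factor [Prim [Atom x]]]]]]

7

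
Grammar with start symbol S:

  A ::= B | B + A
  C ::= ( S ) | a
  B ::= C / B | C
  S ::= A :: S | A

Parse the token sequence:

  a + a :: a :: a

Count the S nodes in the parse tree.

[S [A [B [C a]] + [A [B [C a]]]] :: [S [A [B [C a]]] :: [S [A [B [C a]]]]]]

3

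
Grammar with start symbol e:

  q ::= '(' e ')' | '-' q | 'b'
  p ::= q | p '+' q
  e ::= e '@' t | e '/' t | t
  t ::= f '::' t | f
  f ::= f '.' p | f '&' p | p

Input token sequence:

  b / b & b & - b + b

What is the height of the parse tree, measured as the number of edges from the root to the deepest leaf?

7

[e [e [t [f [p [q b]]]]] / [t [f [f [f [p [q b]]] & [p [q b]]] & [p [p [q - [q b]]] + [q b]]]]]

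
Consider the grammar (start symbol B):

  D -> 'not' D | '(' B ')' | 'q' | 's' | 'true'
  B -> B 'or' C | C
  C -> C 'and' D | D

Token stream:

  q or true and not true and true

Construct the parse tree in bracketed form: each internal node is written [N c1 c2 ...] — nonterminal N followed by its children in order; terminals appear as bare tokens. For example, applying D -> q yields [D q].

B
B or C
C or C
D or C
q or C
q or C and D
q or C and D and D
q or D and D and D
q or true and D and D
q or true and not D and D
q or true and not true and D
q or true and not true and true

[B [B [C [D q]]] or [C [C [C [D true]] and [D not [D true]]] and [D true]]]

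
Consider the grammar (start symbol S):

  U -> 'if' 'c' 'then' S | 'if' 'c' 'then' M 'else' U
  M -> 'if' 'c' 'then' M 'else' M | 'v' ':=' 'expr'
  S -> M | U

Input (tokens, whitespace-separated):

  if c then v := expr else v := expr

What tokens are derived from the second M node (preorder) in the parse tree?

v := expr

[S [M if c then [M v := expr] else [M v := expr]]]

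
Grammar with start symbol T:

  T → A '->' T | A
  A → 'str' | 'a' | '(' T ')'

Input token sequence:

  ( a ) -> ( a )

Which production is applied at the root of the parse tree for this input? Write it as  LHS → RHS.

[T [A ( [T [A a]] )] -> [T [A ( [T [A a]] )]]]

T → A '->' T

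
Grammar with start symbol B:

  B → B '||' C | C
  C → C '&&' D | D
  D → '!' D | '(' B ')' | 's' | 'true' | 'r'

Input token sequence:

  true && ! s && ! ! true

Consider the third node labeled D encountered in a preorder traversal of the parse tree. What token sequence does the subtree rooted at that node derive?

[B [C [C [C [D true]] && [D ! [D s]]] && [D ! [D ! [D true]]]]]

s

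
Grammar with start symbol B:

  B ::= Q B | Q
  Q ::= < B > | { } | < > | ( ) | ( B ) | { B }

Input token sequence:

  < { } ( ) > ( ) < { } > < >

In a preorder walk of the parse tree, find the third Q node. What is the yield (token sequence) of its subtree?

( )

[B [Q < [B [Q { }] [B [Q ( )]]] >] [B [Q ( )] [B [Q < [B [Q { }]] >] [B [Q < >]]]]]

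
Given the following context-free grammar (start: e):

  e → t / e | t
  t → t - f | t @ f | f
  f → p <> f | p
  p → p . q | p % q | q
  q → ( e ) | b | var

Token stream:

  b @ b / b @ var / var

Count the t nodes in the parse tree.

[e [t [t [f [p [q b]]]] @ [f [p [q b]]]] / [e [t [t [f [p [q b]]]] @ [f [p [q var]]]] / [e [t [f [p [q var]]]]]]]

5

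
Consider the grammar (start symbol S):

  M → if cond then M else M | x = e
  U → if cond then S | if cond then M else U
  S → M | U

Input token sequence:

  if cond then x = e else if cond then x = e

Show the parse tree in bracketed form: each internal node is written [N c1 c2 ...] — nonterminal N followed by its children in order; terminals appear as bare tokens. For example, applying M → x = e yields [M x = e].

[S [U if cond then [M x = e] else [U if cond then [S [M x = e]]]]]

S
U
if cond then M else U
if cond then x = e else U
if cond then x = e else if cond then S
if cond then x = e else if cond then M
if cond then x = e else if cond then x = e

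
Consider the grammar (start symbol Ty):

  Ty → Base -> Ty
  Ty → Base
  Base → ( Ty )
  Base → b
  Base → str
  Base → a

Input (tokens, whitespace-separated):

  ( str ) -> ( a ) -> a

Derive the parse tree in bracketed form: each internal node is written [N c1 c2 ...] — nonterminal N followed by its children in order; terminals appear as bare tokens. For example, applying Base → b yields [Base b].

[Ty [Base ( [Ty [Base str]] )] -> [Ty [Base ( [Ty [Base a]] )] -> [Ty [Base a]]]]

Ty
Base -> Ty
( Ty ) -> Ty
( Base ) -> Ty
( str ) -> Ty
( str ) -> Base -> Ty
( str ) -> ( Ty ) -> Ty
( str ) -> ( Base ) -> Ty
( str ) -> ( a ) -> Ty
( str ) -> ( a ) -> Base
( str ) -> ( a ) -> a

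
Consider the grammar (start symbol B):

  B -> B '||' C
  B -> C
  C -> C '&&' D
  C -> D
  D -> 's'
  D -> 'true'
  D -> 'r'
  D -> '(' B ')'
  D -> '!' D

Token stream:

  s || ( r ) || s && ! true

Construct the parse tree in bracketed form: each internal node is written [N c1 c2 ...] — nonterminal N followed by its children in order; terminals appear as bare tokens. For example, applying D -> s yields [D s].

B
B || C
B || C || C
C || C || C
D || C || C
s || C || C
s || D || C
s || ( B ) || C
s || ( C ) || C
s || ( D ) || C
s || ( r ) || C
s || ( r ) || C && D
s || ( r ) || D && D
s || ( r ) || s && D
s || ( r ) || s && ! D
s || ( r ) || s && ! true

[B [B [B [C [D s]]] || [C [D ( [B [C [D r]]] )]]] || [C [C [D s]] && [D ! [D true]]]]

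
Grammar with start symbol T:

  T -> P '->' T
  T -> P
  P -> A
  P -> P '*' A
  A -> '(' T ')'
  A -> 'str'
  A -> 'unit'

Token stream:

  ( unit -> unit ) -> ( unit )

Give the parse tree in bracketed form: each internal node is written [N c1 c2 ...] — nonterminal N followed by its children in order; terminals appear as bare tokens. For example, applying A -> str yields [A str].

T
P -> T
A -> T
( T ) -> T
( P -> T ) -> T
( A -> T ) -> T
( unit -> T ) -> T
( unit -> P ) -> T
( unit -> A ) -> T
( unit -> unit ) -> T
( unit -> unit ) -> P
( unit -> unit ) -> A
( unit -> unit ) -> ( T )
( unit -> unit ) -> ( P )
( unit -> unit ) -> ( A )
( unit -> unit ) -> ( unit )

[T [P [A ( [T [P [A unit]] -> [T [P [A unit]]]] )]] -> [T [P [A ( [T [P [A unit]]] )]]]]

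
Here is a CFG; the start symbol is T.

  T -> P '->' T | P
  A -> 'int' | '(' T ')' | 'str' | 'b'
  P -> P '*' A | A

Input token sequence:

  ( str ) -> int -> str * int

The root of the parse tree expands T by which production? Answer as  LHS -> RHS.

[T [P [A ( [T [P [A str]]] )]] -> [T [P [A int]] -> [T [P [P [A str]] * [A int]]]]]

T -> P '->' T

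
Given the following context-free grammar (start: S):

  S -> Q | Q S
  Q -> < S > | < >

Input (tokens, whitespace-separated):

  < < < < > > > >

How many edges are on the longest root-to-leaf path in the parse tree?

8

[S [Q < [S [Q < [S [Q < [S [Q < >]] >]] >]] >]]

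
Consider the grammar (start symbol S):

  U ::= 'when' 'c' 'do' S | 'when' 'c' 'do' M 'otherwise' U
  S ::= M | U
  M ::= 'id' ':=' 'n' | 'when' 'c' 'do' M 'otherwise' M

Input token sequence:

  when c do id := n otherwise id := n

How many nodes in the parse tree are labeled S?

1

[S [M when c do [M id := n] otherwise [M id := n]]]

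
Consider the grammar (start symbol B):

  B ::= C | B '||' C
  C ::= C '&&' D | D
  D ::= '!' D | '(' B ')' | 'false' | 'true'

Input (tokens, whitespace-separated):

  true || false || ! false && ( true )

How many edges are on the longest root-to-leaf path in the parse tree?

6

[B [B [B [C [D true]]] || [C [D false]]] || [C [C [D ! [D false]]] && [D ( [B [C [D true]]] )]]]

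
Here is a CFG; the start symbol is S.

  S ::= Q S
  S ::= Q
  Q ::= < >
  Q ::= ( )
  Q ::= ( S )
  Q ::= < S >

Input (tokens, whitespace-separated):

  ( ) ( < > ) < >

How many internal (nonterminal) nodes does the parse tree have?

[S [Q ( )] [S [Q ( [S [Q < >]] )] [S [Q < >]]]]

8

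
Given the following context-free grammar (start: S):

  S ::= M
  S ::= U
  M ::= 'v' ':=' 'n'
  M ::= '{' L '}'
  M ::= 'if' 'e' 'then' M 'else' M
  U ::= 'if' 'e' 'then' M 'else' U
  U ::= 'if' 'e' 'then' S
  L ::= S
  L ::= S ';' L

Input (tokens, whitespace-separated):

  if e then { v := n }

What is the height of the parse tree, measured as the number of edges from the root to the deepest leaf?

[S [U if e then [S [M { [L [S [M v := n]]] }]]]]

7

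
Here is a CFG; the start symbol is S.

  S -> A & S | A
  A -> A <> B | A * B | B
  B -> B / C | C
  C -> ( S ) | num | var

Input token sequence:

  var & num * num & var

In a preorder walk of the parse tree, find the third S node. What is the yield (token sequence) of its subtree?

[S [A [B [C var]]] & [S [A [A [B [C num]]] * [B [C num]]] & [S [A [B [C var]]]]]]

var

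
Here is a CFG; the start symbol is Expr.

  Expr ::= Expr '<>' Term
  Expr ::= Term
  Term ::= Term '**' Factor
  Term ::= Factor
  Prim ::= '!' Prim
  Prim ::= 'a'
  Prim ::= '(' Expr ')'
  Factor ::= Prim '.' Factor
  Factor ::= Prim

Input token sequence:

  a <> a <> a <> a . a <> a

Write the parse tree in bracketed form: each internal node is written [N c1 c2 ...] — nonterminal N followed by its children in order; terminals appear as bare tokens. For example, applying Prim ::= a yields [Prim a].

Expr
Expr <> Term
Expr <> Term <> Term
Expr <> Term <> Term <> Term
Expr <> Term <> Term <> Term <> Term
Term <> Term <> Term <> Term <> Term
Factor <> Term <> Term <> Term <> Term
Prim <> Term <> Term <> Term <> Term
a <> Term <> Term <> Term <> Term
a <> Factor <> Term <> Term <> Term
a <> Prim <> Term <> Term <> Term
a <> a <> Term <> Term <> Term
a <> a <> Factor <> Term <> Term
a <> a <> Prim <> Term <> Term
a <> a <> a <> Term <> Term
a <> a <> a <> Factor <> Term
a <> a <> a <> Prim . Factor <> Term
a <> a <> a <> a . Factor <> Term
a <> a <> a <> a . Prim <> Term
a <> a <> a <> a . a <> Term
a <> a <> a <> a . a <> Factor
a <> a <> a <> a . a <> Prim
a <> a <> a <> a . a <> a

[Expr [Expr [Expr [Expr [Expr [Term [Factor [Prim a]]]] <> [Term [Factor [Prim a]]]] <> [Term [Factor [Prim a]]]] <> [Term [Factor [Prim a] . [Factor [Prim a]]]]] <> [Term [Factor [Prim a]]]]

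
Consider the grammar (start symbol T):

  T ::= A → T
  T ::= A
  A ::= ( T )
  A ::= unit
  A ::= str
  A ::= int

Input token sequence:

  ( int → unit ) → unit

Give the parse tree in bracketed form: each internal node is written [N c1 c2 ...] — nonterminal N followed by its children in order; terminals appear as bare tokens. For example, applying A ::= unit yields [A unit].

[T [A ( [T [A int] → [T [A unit]]] )] → [T [A unit]]]

T
A → T
( T ) → T
( A → T ) → T
( int → T ) → T
( int → A ) → T
( int → unit ) → T
( int → unit ) → A
( int → unit ) → unit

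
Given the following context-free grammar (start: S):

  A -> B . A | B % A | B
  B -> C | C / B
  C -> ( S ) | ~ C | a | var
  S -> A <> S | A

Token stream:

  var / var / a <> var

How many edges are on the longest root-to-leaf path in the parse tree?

6

[S [A [B [C var] / [B [C var] / [B [C a]]]]] <> [S [A [B [C var]]]]]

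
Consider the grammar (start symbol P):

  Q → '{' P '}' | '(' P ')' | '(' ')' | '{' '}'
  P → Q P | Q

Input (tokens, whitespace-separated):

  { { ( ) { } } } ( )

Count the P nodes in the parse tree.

[P [Q { [P [Q { [P [Q ( )] [P [Q { }]]] }]] }] [P [Q ( )]]]

5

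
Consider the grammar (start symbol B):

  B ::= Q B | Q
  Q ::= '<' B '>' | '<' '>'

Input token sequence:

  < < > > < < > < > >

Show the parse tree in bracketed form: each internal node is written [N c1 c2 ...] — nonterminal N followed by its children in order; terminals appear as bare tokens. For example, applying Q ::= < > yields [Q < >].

[B [Q < [B [Q < >]] >] [B [Q < [B [Q < >] [B [Q < >]]] >]]]

B
Q B
< B > B
< Q > B
< < > > B
< < > > Q
< < > > < B >
< < > > < Q B >
< < > > < < > B >
< < > > < < > Q >
< < > > < < > < > >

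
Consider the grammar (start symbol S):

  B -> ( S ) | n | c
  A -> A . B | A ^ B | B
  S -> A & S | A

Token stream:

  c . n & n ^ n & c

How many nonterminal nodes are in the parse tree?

13

[S [A [A [B c]] . [B n]] & [S [A [A [B n]] ^ [B n]] & [S [A [B c]]]]]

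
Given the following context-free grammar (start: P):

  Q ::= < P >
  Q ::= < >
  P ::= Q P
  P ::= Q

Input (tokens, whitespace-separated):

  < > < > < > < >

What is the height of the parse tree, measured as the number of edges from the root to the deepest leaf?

5

[P [Q < >] [P [Q < >] [P [Q < >] [P [Q < >]]]]]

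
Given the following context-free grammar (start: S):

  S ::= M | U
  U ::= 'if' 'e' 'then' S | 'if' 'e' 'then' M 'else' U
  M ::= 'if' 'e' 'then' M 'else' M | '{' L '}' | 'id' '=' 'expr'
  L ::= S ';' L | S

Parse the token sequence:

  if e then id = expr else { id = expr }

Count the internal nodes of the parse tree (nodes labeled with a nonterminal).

[S [M if e then [M id = expr] else [M { [L [S [M id = expr]]] }]]]

7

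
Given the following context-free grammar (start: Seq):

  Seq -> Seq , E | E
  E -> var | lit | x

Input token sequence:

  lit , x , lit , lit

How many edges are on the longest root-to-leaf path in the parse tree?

5

[Seq [Seq [Seq [Seq [E lit]] , [E x]] , [E lit]] , [E lit]]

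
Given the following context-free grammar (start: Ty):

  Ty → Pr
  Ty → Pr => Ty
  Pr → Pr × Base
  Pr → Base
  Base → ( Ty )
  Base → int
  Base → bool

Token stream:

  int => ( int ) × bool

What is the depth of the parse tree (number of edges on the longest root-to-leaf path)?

8

[Ty [Pr [Base int]] => [Ty [Pr [Pr [Base ( [Ty [Pr [Base int]]] )]] × [Base bool]]]]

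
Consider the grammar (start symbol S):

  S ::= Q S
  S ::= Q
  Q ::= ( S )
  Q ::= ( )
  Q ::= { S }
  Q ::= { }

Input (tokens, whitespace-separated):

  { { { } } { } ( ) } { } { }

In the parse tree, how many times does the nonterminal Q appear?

[S [Q { [S [Q { [S [Q { }]] }] [S [Q { }] [S [Q ( )]]]] }] [S [Q { }] [S [Q { }]]]]

7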